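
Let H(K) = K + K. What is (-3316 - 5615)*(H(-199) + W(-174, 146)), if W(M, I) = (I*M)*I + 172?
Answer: 33126954510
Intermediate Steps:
H(K) = 2*K
W(M, I) = 172 + M*I**2 (W(M, I) = M*I**2 + 172 = 172 + M*I**2)
(-3316 - 5615)*(H(-199) + W(-174, 146)) = (-3316 - 5615)*(2*(-199) + (172 - 174*146**2)) = -8931*(-398 + (172 - 174*21316)) = -8931*(-398 + (172 - 3708984)) = -8931*(-398 - 3708812) = -8931*(-3709210) = 33126954510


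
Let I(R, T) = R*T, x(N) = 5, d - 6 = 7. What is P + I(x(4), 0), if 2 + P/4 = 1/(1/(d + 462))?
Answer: 1892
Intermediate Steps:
d = 13 (d = 6 + 7 = 13)
P = 1892 (P = -8 + 4/(1/(13 + 462)) = -8 + 4/(1/475) = -8 + 4*475 = -8 + 1900 = 1892)
P + I(x(4), 0) = 1892 + 5*0 = 1892 + 0 = 1892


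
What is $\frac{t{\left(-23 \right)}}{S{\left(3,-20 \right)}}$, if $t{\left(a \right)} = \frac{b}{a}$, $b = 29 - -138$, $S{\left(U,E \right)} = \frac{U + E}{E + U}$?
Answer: $- \frac{167}{23} \approx -7.2609$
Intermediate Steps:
$S{\left(U,E \right)} = 1$ ($S{\left(U,E \right)} = \frac{E + U}{E + U} = 1$)
$b = 167$ ($b = 29 + 138 = 167$)
$t{\left(a \right)} = \frac{167}{a}$
$\frac{t{\left(-23 \right)}}{S{\left(3,-20 \right)}} = \frac{167 \frac{1}{-23}}{1} = 167 \left(- \frac{1}{23}\right) 1 = \left(- \frac{167}{23}\right) 1 = - \frac{167}{23}$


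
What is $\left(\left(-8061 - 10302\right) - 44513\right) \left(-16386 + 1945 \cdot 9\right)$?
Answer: $-70358244$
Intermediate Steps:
$\left(\left(-8061 - 10302\right) - 44513\right) \left(-16386 + 1945 \cdot 9\right) = \left(\left(-8061 - 10302\right) - 44513\right) \left(-16386 + 17505\right) = \left(-18363 - 44513\right) 1119 = \left(-62876\right) 1119 = -70358244$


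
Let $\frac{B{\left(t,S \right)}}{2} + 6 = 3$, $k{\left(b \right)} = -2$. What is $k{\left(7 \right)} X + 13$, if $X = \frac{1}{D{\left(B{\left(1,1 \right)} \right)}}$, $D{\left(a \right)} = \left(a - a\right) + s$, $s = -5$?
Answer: $\frac{67}{5} \approx 13.4$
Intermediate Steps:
$B{\left(t,S \right)} = -6$ ($B{\left(t,S \right)} = -12 + 2 \cdot 3 = -12 + 6 = -6$)
$D{\left(a \right)} = -5$ ($D{\left(a \right)} = \left(a - a\right) - 5 = 0 - 5 = -5$)
$X = - \frac{1}{5}$ ($X = \frac{1}{-5} = - \frac{1}{5} \approx -0.2$)
$k{\left(7 \right)} X + 13 = \left(-2\right) \left(- \frac{1}{5}\right) + 13 = \frac{2}{5} + 13 = \frac{67}{5}$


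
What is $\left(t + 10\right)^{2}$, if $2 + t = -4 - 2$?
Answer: $4$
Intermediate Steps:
$t = -8$ ($t = -2 - 6 = -8$)
$\left(t + 10\right)^{2} = \left(-8 + 10\right)^{2} = 2^{2} = 4$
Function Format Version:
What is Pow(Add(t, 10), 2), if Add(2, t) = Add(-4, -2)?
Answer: 4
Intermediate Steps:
t = -8 (t = Add(-2, Add(-4, -2)) = Add(-2, -6) = -8)
Pow(Add(t, 10), 2) = Pow(Add(-8, 10), 2) = Pow(2, 2) = 4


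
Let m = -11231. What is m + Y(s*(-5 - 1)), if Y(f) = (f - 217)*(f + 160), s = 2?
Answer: -45123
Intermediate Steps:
Y(f) = (-217 + f)*(160 + f)
m + Y(s*(-5 - 1)) = -11231 + (-34720 + (2*(-5 - 1))**2 - 114*(-5 - 1)) = -11231 + (-34720 + (2*(-6))**2 - 114*(-6)) = -11231 + (-34720 + (-12)**2 - 57*(-12)) = -11231 + (-34720 + 144 + 684) = -11231 - 33892 = -45123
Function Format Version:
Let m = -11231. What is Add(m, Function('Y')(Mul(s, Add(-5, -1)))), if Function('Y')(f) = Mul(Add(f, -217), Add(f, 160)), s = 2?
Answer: -45123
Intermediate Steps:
Function('Y')(f) = Mul(Add(-217, f), Add(160, f))
Add(m, Function('Y')(Mul(s, Add(-5, -1)))) = Add(-11231, Add(-34720, Pow(Mul(2, Add(-5, -1)), 2), Mul(-57, Mul(2, Add(-5, -1))))) = Add(-11231, Add(-34720, Pow(Mul(2, -6), 2), Mul(-57, Mul(2, -6)))) = Add(-11231, Add(-34720, Pow(-12, 2), Mul(-57, -12))) = Add(-11231, Add(-34720, 144, 684)) = Add(-11231, -33892) = -45123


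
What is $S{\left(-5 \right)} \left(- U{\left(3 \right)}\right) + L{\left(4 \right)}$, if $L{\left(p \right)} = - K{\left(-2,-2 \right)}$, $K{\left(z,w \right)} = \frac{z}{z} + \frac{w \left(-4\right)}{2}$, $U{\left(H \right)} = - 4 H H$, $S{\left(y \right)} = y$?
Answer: $-185$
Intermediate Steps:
$U{\left(H \right)} = - 4 H^{2}$
$K{\left(z,w \right)} = 1 - 2 w$ ($K{\left(z,w \right)} = 1 + - 4 w \frac{1}{2} = 1 - 2 w$)
$L{\left(p \right)} = -5$ ($L{\left(p \right)} = - (1 - -4) = - (1 + 4) = \left(-1\right) 5 = -5$)
$S{\left(-5 \right)} \left(- U{\left(3 \right)}\right) + L{\left(4 \right)} = - 5 \left(- \left(-4\right) 3^{2}\right) - 5 = - 5 \left(- \left(-4\right) 9\right) - 5 = - 5 \left(\left(-1\right) \left(-36\right)\right) - 5 = \left(-5\right) 36 - 5 = -180 - 5 = -185$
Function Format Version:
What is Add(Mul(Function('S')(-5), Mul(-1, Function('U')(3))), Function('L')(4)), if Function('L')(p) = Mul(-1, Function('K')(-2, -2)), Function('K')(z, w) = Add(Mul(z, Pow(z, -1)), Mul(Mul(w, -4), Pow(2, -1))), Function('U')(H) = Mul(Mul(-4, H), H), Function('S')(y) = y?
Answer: -185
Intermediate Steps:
Function('U')(H) = Mul(-4, Pow(H, 2))
Function('K')(z, w) = Add(1, Mul(-2, w)) (Function('K')(z, w) = Add(1, Mul(Mul(-4, w), Rational(1, 2))) = Add(1, Mul(-2, w)))
Function('L')(p) = -5 (Function('L')(p) = Mul(-1, Add(1, Mul(-2, -2))) = Mul(-1, Add(1, 4)) = Mul(-1, 5) = -5)
Add(Mul(Function('S')(-5), Mul(-1, Function('U')(3))), Function('L')(4)) = Add(Mul(-5, Mul(-1, Mul(-4, Pow(3, 2)))), -5) = Add(Mul(-5, Mul(-1, Mul(-4, 9))), -5) = Add(Mul(-5, Mul(-1, -36)), -5) = Add(Mul(-5, 36), -5) = Add(-180, -5) = -185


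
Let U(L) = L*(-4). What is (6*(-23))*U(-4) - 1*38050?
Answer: -40258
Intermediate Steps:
U(L) = -4*L
(6*(-23))*U(-4) - 1*38050 = (6*(-23))*(-4*(-4)) - 1*38050 = -138*16 - 38050 = -2208 - 38050 = -40258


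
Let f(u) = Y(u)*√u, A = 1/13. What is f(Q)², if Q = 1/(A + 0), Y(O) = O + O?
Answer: 8788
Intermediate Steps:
Y(O) = 2*O
A = 1/13 ≈ 0.076923
Q = 13 (Q = 1/(1/13 + 0) = 1/(1/13) = 13)
f(u) = 2*u^(3/2) (f(u) = (2*u)*√u = 2*u^(3/2))
f(Q)² = (2*13^(3/2))² = (2*(13*√13))² = (26*√13)² = 8788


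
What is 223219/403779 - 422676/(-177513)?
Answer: 70097322317/23892007209 ≈ 2.9339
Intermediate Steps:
223219/403779 - 422676/(-177513) = 223219*(1/403779) - 422676*(-1/177513) = 223219/403779 + 140892/59171 = 70097322317/23892007209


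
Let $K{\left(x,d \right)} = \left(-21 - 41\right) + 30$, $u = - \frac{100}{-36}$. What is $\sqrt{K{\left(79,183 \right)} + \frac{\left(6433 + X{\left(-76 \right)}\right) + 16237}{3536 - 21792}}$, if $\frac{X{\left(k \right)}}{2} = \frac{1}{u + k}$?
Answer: $\frac{i \sqrt{1534229491810}}{214834} \approx 5.7656 i$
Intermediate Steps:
$u = \frac{25}{9}$ ($u = \left(-100\right) \left(- \frac{1}{36}\right) = \frac{25}{9} \approx 2.7778$)
$X{\left(k \right)} = \frac{2}{\frac{25}{9} + k}$
$K{\left(x,d \right)} = -32$ ($K{\left(x,d \right)} = -62 + 30 = -32$)
$\sqrt{K{\left(79,183 \right)} + \frac{\left(6433 + X{\left(-76 \right)}\right) + 16237}{3536 - 21792}} = \sqrt{-32 + \frac{\left(6433 + \frac{18}{25 + 9 \left(-76\right)}\right) + 16237}{3536 - 21792}} = \sqrt{-32 + \frac{\left(6433 + \frac{18}{25 - 684}\right) + 16237}{-18256}} = \sqrt{-32 + \left(\left(6433 + \frac{18}{-659}\right) + 16237\right) \left(- \frac{1}{18256}\right)} = \sqrt{-32 + \left(\left(6433 + 18 \left(- \frac{1}{659}\right)\right) + 16237\right) \left(- \frac{1}{18256}\right)} = \sqrt{-32 + \left(\left(6433 - \frac{18}{659}\right) + 16237\right) \left(- \frac{1}{18256}\right)} = \sqrt{-32 + \left(\frac{4239329}{659} + 16237\right) \left(- \frac{1}{18256}\right)} = \sqrt{-32 + \frac{14939512}{659} \left(- \frac{1}{18256}\right)} = \sqrt{-32 - \frac{266777}{214834}} = \sqrt{- \frac{7141465}{214834}} = \frac{i \sqrt{1534229491810}}{214834}$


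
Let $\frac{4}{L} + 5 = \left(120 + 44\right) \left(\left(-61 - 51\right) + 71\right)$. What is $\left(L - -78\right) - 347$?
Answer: $- \frac{1810105}{6729} \approx -269.0$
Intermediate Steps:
$L = - \frac{4}{6729}$ ($L = \frac{4}{-5 + \left(120 + 44\right) \left(\left(-61 - 51\right) + 71\right)} = \frac{4}{-5 + 164 \left(-112 + 71\right)} = \frac{4}{-5 + 164 \left(-41\right)} = \frac{4}{-5 - 6724} = \frac{4}{-6729} = 4 \left(- \frac{1}{6729}\right) = - \frac{4}{6729} \approx -0.00059444$)
$\left(L - -78\right) - 347 = \left(- \frac{4}{6729} - -78\right) - 347 = \left(- \frac{4}{6729} + 78\right) - 347 = \frac{524858}{6729} - 347 = - \frac{1810105}{6729}$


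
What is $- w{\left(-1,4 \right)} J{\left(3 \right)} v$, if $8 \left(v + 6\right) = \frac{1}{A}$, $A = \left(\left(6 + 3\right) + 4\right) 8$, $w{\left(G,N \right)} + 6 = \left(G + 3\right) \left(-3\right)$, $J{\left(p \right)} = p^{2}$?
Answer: $- \frac{134757}{208} \approx -647.87$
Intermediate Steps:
$w{\left(G,N \right)} = -15 - 3 G$ ($w{\left(G,N \right)} = -6 + \left(G + 3\right) \left(-3\right) = -6 + \left(3 + G\right) \left(-3\right) = -6 - \left(9 + 3 G\right) = -15 - 3 G$)
$A = 104$ ($A = \left(9 + 4\right) 8 = 13 \cdot 8 = 104$)
$v = - \frac{4991}{832}$ ($v = -6 + \frac{1}{8 \cdot 104} = -6 + \frac{1}{8} \cdot \frac{1}{104} = -6 + \frac{1}{832} = - \frac{4991}{832} \approx -5.9988$)
$- w{\left(-1,4 \right)} J{\left(3 \right)} v = - (-15 - -3) 3^{2} \left(- \frac{4991}{832}\right) = - (-15 + 3) 9 \left(- \frac{4991}{832}\right) = \left(-1\right) \left(-12\right) 9 \left(- \frac{4991}{832}\right) = 12 \cdot 9 \left(- \frac{4991}{832}\right) = 108 \left(- \frac{4991}{832}\right) = - \frac{134757}{208}$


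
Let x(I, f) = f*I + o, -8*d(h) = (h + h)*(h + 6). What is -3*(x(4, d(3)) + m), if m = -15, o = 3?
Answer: 117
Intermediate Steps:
d(h) = -h*(6 + h)/4 (d(h) = -(h + h)*(h + 6)/8 = -2*h*(6 + h)/8 = -h*(6 + h)/4)
x(I, f) = 3 + I*f (x(I, f) = f*I + 3 = I*f + 3 = 3 + I*f)
-3*(x(4, d(3)) + m) = -3*((3 + 4*(-1/4*3*(6 + 3))) - 15) = -3*((3 + 4*(-1/4*3*9)) - 15) = -3*((3 + 4*(-27/4)) - 15) = -3*((3 - 27) - 15) = -3*(-24 - 15) = -3*(-39) = -1*(-117) = 117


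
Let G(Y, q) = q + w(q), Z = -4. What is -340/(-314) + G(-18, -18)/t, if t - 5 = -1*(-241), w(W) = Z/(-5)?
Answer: 97799/96555 ≈ 1.0129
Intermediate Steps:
w(W) = ⅘ (w(W) = -4/(-5) = -4*(-⅕) = ⅘)
G(Y, q) = ⅘ + q (G(Y, q) = q + ⅘ = ⅘ + q)
t = 246 (t = 5 - 1*(-241) = 5 + 241 = 246)
-340/(-314) + G(-18, -18)/t = -340/(-314) + (⅘ - 18)/246 = -340*(-1/314) - 86/5*1/246 = 170/157 - 43/615 = 97799/96555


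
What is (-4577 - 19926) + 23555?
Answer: -948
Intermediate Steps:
(-4577 - 19926) + 23555 = -24503 + 23555 = -948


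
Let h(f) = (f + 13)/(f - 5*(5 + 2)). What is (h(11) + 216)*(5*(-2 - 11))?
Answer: -13975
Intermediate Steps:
h(f) = (13 + f)/(-35 + f) (h(f) = (13 + f)/(f - 5*7) = (13 + f)/(f - 35) = (13 + f)/(-35 + f))
(h(11) + 216)*(5*(-2 - 11)) = ((13 + 11)/(-35 + 11) + 216)*(5*(-2 - 11)) = (24/(-24) + 216)*(5*(-13)) = (-1/24*24 + 216)*(-65) = (-1 + 216)*(-65) = 215*(-65) = -13975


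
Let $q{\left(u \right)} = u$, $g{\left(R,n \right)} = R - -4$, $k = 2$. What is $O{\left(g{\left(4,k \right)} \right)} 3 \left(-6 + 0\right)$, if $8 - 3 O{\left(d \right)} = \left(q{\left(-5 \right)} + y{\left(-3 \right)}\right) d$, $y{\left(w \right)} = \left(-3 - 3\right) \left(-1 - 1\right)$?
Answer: $288$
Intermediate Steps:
$y{\left(w \right)} = 12$ ($y{\left(w \right)} = \left(-6\right) \left(-2\right) = 12$)
$g{\left(R,n \right)} = 4 + R$ ($g{\left(R,n \right)} = R + 4 = 4 + R$)
$O{\left(d \right)} = \frac{8}{3} - \frac{7 d}{3}$ ($O{\left(d \right)} = \frac{8}{3} - \frac{\left(-5 + 12\right) d}{3} = \frac{8}{3} - \frac{7 d}{3}$)
$O{\left(g{\left(4,k \right)} \right)} 3 \left(-6 + 0\right) = \left(\frac{8}{3} - \frac{7 \left(4 + 4\right)}{3}\right) 3 \left(-6 + 0\right) = \left(\frac{8}{3} - \frac{56}{3}\right) 3 \left(-6\right) = \left(\frac{8}{3} - \frac{56}{3}\right) \left(-18\right) = \left(-16\right) \left(-18\right) = 288$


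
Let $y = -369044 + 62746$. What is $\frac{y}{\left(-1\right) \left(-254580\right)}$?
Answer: $- \frac{153149}{127290} \approx -1.2031$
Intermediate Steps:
$y = -306298$
$\frac{y}{\left(-1\right) \left(-254580\right)} = - \frac{306298}{\left(-1\right) \left(-254580\right)} = - \frac{306298}{254580} = \left(-306298\right) \frac{1}{254580} = - \frac{153149}{127290}$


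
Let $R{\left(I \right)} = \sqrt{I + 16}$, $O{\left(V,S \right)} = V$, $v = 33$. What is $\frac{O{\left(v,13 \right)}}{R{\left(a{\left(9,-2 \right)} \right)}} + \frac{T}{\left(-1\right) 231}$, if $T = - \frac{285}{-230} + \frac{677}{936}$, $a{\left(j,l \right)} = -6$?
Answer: $- \frac{42247}{4972968} + \frac{33 \sqrt{10}}{10} \approx 10.427$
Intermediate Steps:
$R{\left(I \right)} = \sqrt{16 + I}$
$T = \frac{42247}{21528}$ ($T = \left(-285\right) \left(- \frac{1}{230}\right) + 677 \cdot \frac{1}{936} = \frac{57}{46} + \frac{677}{936} = \frac{42247}{21528} \approx 1.9624$)
$\frac{O{\left(v,13 \right)}}{R{\left(a{\left(9,-2 \right)} \right)}} + \frac{T}{\left(-1\right) 231} = \frac{33}{\sqrt{16 - 6}} + \frac{42247}{21528 \left(\left(-1\right) 231\right)} = \frac{33}{\sqrt{10}} + \frac{42247}{21528 \left(-231\right)} = 33 \frac{\sqrt{10}}{10} + \frac{42247}{21528} \left(- \frac{1}{231}\right) = \frac{33 \sqrt{10}}{10} - \frac{42247}{4972968} = - \frac{42247}{4972968} + \frac{33 \sqrt{10}}{10}$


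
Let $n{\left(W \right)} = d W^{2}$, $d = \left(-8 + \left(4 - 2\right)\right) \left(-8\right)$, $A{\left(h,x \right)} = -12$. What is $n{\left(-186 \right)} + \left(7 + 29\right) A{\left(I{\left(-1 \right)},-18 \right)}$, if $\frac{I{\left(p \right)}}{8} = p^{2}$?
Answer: $1660176$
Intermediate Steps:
$I{\left(p \right)} = 8 p^{2}$
$d = 48$ ($d = \left(-8 + 2\right) \left(-8\right) = \left(-6\right) \left(-8\right) = 48$)
$n{\left(W \right)} = 48 W^{2}$
$n{\left(-186 \right)} + \left(7 + 29\right) A{\left(I{\left(-1 \right)},-18 \right)} = 48 \left(-186\right)^{2} + \left(7 + 29\right) \left(-12\right) = 48 \cdot 34596 + 36 \left(-12\right) = 1660608 - 432 = 1660176$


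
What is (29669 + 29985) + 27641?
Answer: 87295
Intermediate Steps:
(29669 + 29985) + 27641 = 59654 + 27641 = 87295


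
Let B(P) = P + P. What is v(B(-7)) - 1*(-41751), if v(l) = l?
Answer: 41737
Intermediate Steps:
B(P) = 2*P
v(B(-7)) - 1*(-41751) = 2*(-7) - 1*(-41751) = -14 + 41751 = 41737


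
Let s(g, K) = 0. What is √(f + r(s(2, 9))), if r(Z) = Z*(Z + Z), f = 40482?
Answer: 3*√4498 ≈ 201.20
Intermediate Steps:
r(Z) = 2*Z² (r(Z) = Z*(2*Z) = 2*Z²)
√(f + r(s(2, 9))) = √(40482 + 2*0²) = √(40482 + 2*0) = √(40482 + 0) = √40482 = 3*√4498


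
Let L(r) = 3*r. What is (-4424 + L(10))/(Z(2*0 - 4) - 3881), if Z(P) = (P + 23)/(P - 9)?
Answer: 28561/25236 ≈ 1.1318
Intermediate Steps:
Z(P) = (23 + P)/(-9 + P)
(-4424 + L(10))/(Z(2*0 - 4) - 3881) = (-4424 + 3*10)/((23 + (2*0 - 4))/(-9 + (2*0 - 4)) - 3881) = (-4424 + 30)/((23 + (0 - 4))/(-9 + (0 - 4)) - 3881) = -4394/((23 - 4)/(-9 - 4) - 3881) = -4394/(19/(-13) - 3881) = -4394/(-1/13*19 - 3881) = -4394/(-19/13 - 3881) = -4394/(-50472/13) = -4394*(-13/50472) = 28561/25236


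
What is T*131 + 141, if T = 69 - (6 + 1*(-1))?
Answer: 8525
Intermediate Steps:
T = 64 (T = 69 - (6 - 1) = 69 - 1*5 = 69 - 5 = 64)
T*131 + 141 = 64*131 + 141 = 8384 + 141 = 8525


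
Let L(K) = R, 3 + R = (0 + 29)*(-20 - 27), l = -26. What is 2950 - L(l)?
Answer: 4316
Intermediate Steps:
R = -1366 (R = -3 + (0 + 29)*(-20 - 27) = -3 + 29*(-47) = -3 - 1363 = -1366)
L(K) = -1366
2950 - L(l) = 2950 - 1*(-1366) = 2950 + 1366 = 4316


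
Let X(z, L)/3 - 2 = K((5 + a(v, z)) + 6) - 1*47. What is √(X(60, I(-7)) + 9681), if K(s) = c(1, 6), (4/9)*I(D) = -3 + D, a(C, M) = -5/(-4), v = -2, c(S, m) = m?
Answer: 2*√2391 ≈ 97.796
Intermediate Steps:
a(C, M) = 5/4 (a(C, M) = -5*(-¼) = 5/4)
I(D) = -27/4 + 9*D/4 (I(D) = 9*(-3 + D)/4 = -27/4 + 9*D/4)
K(s) = 6
X(z, L) = -117 (X(z, L) = 6 + 3*(6 - 1*47) = 6 + 3*(6 - 47) = 6 + 3*(-41) = 6 - 123 = -117)
√(X(60, I(-7)) + 9681) = √(-117 + 9681) = √9564 = 2*√2391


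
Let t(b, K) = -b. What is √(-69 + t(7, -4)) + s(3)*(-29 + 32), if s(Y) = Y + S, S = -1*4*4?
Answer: -39 + 2*I*√19 ≈ -39.0 + 8.7178*I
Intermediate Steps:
S = -16 (S = -4*4 = -16)
s(Y) = -16 + Y (s(Y) = Y - 16 = -16 + Y)
√(-69 + t(7, -4)) + s(3)*(-29 + 32) = √(-69 - 1*7) + (-16 + 3)*(-29 + 32) = √(-69 - 7) - 13*3 = √(-76) - 39 = 2*I*√19 - 39 = -39 + 2*I*√19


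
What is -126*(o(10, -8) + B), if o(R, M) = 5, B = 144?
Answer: -18774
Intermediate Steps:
-126*(o(10, -8) + B) = -126*(5 + 144) = -126*149 = -18774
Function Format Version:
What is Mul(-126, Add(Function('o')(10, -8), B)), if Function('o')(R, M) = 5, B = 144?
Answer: -18774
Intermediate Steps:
Mul(-126, Add(Function('o')(10, -8), B)) = Mul(-126, Add(5, 144)) = Mul(-126, 149) = -18774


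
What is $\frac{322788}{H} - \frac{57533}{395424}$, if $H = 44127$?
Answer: $\frac{13899929269}{1938763872} \approx 7.1695$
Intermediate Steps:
$\frac{322788}{H} - \frac{57533}{395424} = \frac{322788}{44127} - \frac{57533}{395424} = 322788 \cdot \frac{1}{44127} - \frac{57533}{395424} = \frac{107596}{14709} - \frac{57533}{395424} = \frac{13899929269}{1938763872}$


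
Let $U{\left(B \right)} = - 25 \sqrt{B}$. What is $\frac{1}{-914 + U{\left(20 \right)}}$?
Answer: $- \frac{457}{411448} + \frac{25 \sqrt{5}}{411448} \approx -0.00097485$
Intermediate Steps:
$\frac{1}{-914 + U{\left(20 \right)}} = \frac{1}{-914 - 25 \sqrt{20}} = \frac{1}{-914 - 25 \cdot 2 \sqrt{5}} = \frac{1}{-914 - 50 \sqrt{5}}$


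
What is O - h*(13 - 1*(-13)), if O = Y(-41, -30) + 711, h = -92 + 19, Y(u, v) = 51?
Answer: 2660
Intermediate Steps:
h = -73
O = 762 (O = 51 + 711 = 762)
O - h*(13 - 1*(-13)) = 762 - (-73)*(13 - 1*(-13)) = 762 - (-73)*(13 + 13) = 762 - (-73)*26 = 762 - 1*(-1898) = 762 + 1898 = 2660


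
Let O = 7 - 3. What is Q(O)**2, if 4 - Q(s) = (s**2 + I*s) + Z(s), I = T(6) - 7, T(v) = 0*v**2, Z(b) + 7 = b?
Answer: 361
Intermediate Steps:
Z(b) = -7 + b
O = 4
T(v) = 0
I = -7 (I = 0 - 7 = -7)
Q(s) = 11 - s**2 + 6*s (Q(s) = 4 - ((s**2 - 7*s) + (-7 + s)) = 4 - (-7 + s**2 - 6*s) = 4 + (7 - s**2 + 6*s) = 11 - s**2 + 6*s)
Q(O)**2 = (11 - 1*4**2 + 6*4)**2 = (11 - 1*16 + 24)**2 = (11 - 16 + 24)**2 = 19**2 = 361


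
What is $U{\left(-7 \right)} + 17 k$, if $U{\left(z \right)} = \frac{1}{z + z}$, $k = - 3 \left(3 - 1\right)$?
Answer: $- \frac{1429}{14} \approx -102.07$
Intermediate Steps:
$k = -6$ ($k = \left(-3\right) 2 = -6$)
$U{\left(z \right)} = \frac{1}{2 z}$
$U{\left(-7 \right)} + 17 k = \frac{1}{2 \left(-7\right)} + 17 \left(-6\right) = \frac{1}{2} \left(- \frac{1}{7}\right) - 102 = - \frac{1}{14} - 102 = - \frac{1429}{14}$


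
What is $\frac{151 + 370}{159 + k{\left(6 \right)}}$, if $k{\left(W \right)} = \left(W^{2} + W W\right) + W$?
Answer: $\frac{521}{237} \approx 2.1983$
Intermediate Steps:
$k{\left(W \right)} = W + 2 W^{2}$ ($k{\left(W \right)} = \left(W^{2} + W^{2}\right) + W = 2 W^{2} + W = W + 2 W^{2}$)
$\frac{151 + 370}{159 + k{\left(6 \right)}} = \frac{151 + 370}{159 + 6 \left(1 + 2 \cdot 6\right)} = \frac{521}{159 + 6 \left(1 + 12\right)} = \frac{521}{159 + 6 \cdot 13} = \frac{521}{159 + 78} = \frac{521}{237}$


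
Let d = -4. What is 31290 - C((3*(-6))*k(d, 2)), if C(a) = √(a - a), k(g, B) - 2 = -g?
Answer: 31290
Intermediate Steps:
k(g, B) = 2 - g
C(a) = 0 (C(a) = √0 = 0)
31290 - C((3*(-6))*k(d, 2)) = 31290 - 1*0 = 31290 + 0 = 31290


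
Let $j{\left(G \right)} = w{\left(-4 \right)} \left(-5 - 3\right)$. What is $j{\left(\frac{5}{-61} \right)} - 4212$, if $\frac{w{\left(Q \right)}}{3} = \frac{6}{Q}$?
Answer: $-4176$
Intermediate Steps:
$w{\left(Q \right)} = \frac{18}{Q}$ ($w{\left(Q \right)} = 3 \frac{6}{Q} = \frac{18}{Q}$)
$j{\left(G \right)} = 36$ ($j{\left(G \right)} = \frac{18}{-4} \left(-5 - 3\right) = 18 \left(- \frac{1}{4}\right) \left(-8\right) = \left(- \frac{9}{2}\right) \left(-8\right) = 36$)
$j{\left(\frac{5}{-61} \right)} - 4212 = 36 - 4212 = -4176$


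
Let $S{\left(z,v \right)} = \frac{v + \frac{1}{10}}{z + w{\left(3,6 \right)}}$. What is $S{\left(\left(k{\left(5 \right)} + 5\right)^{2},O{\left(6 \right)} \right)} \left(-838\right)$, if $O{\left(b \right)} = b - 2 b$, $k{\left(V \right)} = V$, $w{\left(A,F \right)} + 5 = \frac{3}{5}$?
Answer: $\frac{24721}{478} \approx 51.718$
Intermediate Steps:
$w{\left(A,F \right)} = - \frac{22}{5}$ ($w{\left(A,F \right)} = -5 + \frac{3}{5} = - \frac{22}{5}$)
$O{\left(b \right)} = - b$
$S{\left(z,v \right)} = \frac{\frac{1}{10} + v}{- \frac{22}{5} + z}$ ($S{\left(z,v \right)} = \frac{v + \frac{1}{10}}{z - \frac{22}{5}} = \frac{v + \frac{1}{10}}{- \frac{22}{5} + z} = \frac{\frac{1}{10} + v}{- \frac{22}{5} + z}$)
$S{\left(\left(k{\left(5 \right)} + 5\right)^{2},O{\left(6 \right)} \right)} \left(-838\right) = \frac{1 + 10 \left(\left(-1\right) 6\right)}{2 \left(-22 + 5 \left(5 + 5\right)^{2}\right)} \left(-838\right) = \frac{1 + 10 \left(-6\right)}{2 \left(-22 + 5 \cdot 10^{2}\right)} \left(-838\right) = \frac{1 - 60}{2 \left(-22 + 5 \cdot 100\right)} \left(-838\right) = \frac{1}{2} \frac{1}{-22 + 500} \left(-59\right) \left(-838\right) = \frac{1}{2} \cdot \frac{1}{478} \left(-59\right) \left(-838\right) = \left(- \frac{59}{956}\right) \left(-838\right) = \frac{24721}{478}$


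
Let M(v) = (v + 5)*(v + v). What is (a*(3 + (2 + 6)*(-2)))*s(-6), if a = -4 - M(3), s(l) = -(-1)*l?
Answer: -4056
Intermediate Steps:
s(l) = l
M(v) = 2*v*(5 + v) (M(v) = (5 + v)*(2*v) = 2*v*(5 + v))
a = -52 (a = -4 - 2*3*(5 + 3) = -4 - 2*3*8 = -4 - 1*48 = -4 - 48 = -52)
(a*(3 + (2 + 6)*(-2)))*s(-6) = -52*(3 + (2 + 6)*(-2))*(-6) = -52*(3 + 8*(-2))*(-6) = -52*(3 - 16)*(-6) = -52*(-13)*(-6) = 676*(-6) = -4056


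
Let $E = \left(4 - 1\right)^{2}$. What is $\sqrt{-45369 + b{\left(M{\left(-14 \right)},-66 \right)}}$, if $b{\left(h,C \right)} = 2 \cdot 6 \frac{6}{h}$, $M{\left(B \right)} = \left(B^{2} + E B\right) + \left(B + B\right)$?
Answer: $\frac{i \sqrt{2222997}}{7} \approx 213.0 i$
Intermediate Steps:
$E = 9$ ($E = 3^{2} = 9$)
$M{\left(B \right)} = B^{2} + 11 B$ ($M{\left(B \right)} = \left(B^{2} + 9 B\right) + \left(B + B\right) = \left(B^{2} + 9 B\right) + 2 B = B^{2} + 11 B$)
$b{\left(h,C \right)} = \frac{72}{h}$ ($b{\left(h,C \right)} = 12 \frac{6}{h} = \frac{72}{h}$)
$\sqrt{-45369 + b{\left(M{\left(-14 \right)},-66 \right)}} = \sqrt{-45369 + \frac{72}{\left(-14\right) \left(11 - 14\right)}} = \sqrt{-45369 + \frac{72}{\left(-14\right) \left(-3\right)}} = \sqrt{-45369 + \frac{72}{42}} = \sqrt{-45369 + 72 \cdot \frac{1}{42}} = \sqrt{-45369 + \frac{12}{7}} = \sqrt{- \frac{317571}{7}} = \frac{i \sqrt{2222997}}{7}$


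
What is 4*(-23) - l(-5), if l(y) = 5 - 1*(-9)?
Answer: -106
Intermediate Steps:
l(y) = 14 (l(y) = 5 + 9 = 14)
4*(-23) - l(-5) = 4*(-23) - 1*14 = -92 - 14 = -106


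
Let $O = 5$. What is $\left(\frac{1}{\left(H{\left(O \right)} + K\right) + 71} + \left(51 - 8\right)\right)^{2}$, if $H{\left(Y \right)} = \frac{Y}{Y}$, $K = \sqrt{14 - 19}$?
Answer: $\frac{2 \left(- 4791082 i + 133171 \sqrt{5}\right)}{- 5179 i + 144 \sqrt{5}} \approx 1850.2 - 0.037071 i$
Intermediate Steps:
$K = i \sqrt{5}$ ($K = \sqrt{-5} = i \sqrt{5} \approx 2.2361 i$)
$H{\left(Y \right)} = 1$
$\left(\frac{1}{\left(H{\left(O \right)} + K\right) + 71} + \left(51 - 8\right)\right)^{2} = \left(\frac{1}{\left(1 + i \sqrt{5}\right) + 71} + \left(51 - 8\right)\right)^{2} = \left(\frac{1}{72 + i \sqrt{5}} + \left(51 - 8\right)\right)^{2} = \left(\frac{1}{72 + i \sqrt{5}} + 43\right)^{2} = \left(43 + \frac{1}{72 + i \sqrt{5}}\right)^{2}$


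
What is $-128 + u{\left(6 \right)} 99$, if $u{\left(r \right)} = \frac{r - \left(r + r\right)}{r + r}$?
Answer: $- \frac{355}{2} \approx -177.5$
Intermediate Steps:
$u{\left(r \right)} = - \frac{1}{2}$ ($u{\left(r \right)} = \frac{r - 2 r}{2 r} = \left(r - 2 r\right) \frac{1}{2 r} = - r \frac{1}{2 r} = - \frac{1}{2}$)
$-128 + u{\left(6 \right)} 99 = -128 - \frac{99}{2} = - \frac{355}{2}$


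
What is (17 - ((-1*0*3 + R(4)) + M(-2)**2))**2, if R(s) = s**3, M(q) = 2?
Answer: 2601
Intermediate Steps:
(17 - ((-1*0*3 + R(4)) + M(-2)**2))**2 = (17 - ((-1*0*3 + 4**3) + 2**2))**2 = (17 - ((0*3 + 64) + 4))**2 = (17 - ((0 + 64) + 4))**2 = (17 - (64 + 4))**2 = (17 - 1*68)**2 = (17 - 68)**2 = (-51)**2 = 2601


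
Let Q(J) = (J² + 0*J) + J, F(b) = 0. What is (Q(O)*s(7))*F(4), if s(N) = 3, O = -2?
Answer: 0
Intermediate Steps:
Q(J) = J + J² (Q(J) = (J² + 0) + J = J² + J = J + J²)
(Q(O)*s(7))*F(4) = (-2*(1 - 2)*3)*0 = (-2*(-1)*3)*0 = (2*3)*0 = 6*0 = 0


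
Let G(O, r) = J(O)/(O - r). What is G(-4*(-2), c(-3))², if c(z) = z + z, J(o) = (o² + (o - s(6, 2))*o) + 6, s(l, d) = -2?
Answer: 5625/49 ≈ 114.80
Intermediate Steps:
J(o) = 6 + o² + o*(2 + o) (J(o) = (o² + (o - 1*(-2))*o) + 6 = (o² + (o + 2)*o) + 6 = (o² + (2 + o)*o) + 6 = (o² + o*(2 + o)) + 6 = 6 + o² + o*(2 + o))
c(z) = 2*z
G(O, r) = (6 + 2*O + 2*O²)/(O - r)
G(-4*(-2), c(-3))² = (2*(3 - 4*(-2) + (-4*(-2))²)/(-4*(-2) - 2*(-3)))² = (2*(3 + 8 + 8²)/(8 - 1*(-6)))² = (2*(3 + 8 + 64)/(8 + 6))² = (2*75/14)² = (2*(1/14)*75)² = (75/7)² = 5625/49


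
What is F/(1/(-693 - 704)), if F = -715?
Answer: 998855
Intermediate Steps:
F/(1/(-693 - 704)) = -715/(1/(-693 - 704)) = -715/(1/(-1397)) = -715/(-1/1397) = -715*(-1397) = 998855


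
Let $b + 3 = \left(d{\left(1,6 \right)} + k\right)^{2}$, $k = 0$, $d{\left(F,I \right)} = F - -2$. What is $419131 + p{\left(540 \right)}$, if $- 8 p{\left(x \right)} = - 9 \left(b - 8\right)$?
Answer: $\frac{1676515}{4} \approx 4.1913 \cdot 10^{5}$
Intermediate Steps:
$d{\left(F,I \right)} = 2 + F$ ($d{\left(F,I \right)} = F + 2 = 2 + F$)
$b = 6$ ($b = -3 + \left(\left(2 + 1\right) + 0\right)^{2} = -3 + \left(3 + 0\right)^{2} = -3 + 3^{2} = -3 + 9 = 6$)
$p{\left(x \right)} = - \frac{9}{4}$ ($p{\left(x \right)} = - \frac{\left(-9\right) \left(6 - 8\right)}{8} = - \frac{\left(-9\right) \left(-2\right)}{8} = \left(- \frac{1}{8}\right) 18 = - \frac{9}{4}$)
$419131 + p{\left(540 \right)} = 419131 - \frac{9}{4} = \frac{1676515}{4}$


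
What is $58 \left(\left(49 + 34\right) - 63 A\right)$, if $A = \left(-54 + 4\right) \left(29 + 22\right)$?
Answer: $9322514$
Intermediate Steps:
$A = -2550$ ($A = \left(-50\right) 51 = -2550$)
$58 \left(\left(49 + 34\right) - 63 A\right) = 58 \left(\left(49 + 34\right) - -160650\right) = 58 \left(83 + 160650\right) = 58 \cdot 160733 = 9322514$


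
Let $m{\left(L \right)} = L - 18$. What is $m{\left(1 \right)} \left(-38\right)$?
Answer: $646$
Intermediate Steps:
$m{\left(L \right)} = -18 + L$ ($m{\left(L \right)} = L - 18 = -18 + L$)
$m{\left(1 \right)} \left(-38\right) = \left(-18 + 1\right) \left(-38\right) = \left(-17\right) \left(-38\right) = 646$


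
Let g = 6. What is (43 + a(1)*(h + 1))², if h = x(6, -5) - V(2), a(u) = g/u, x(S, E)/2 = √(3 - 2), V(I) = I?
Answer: 2401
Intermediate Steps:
x(S, E) = 2 (x(S, E) = 2*√(3 - 2) = 2*√1 = 2*1 = 2)
a(u) = 6/u
h = 0 (h = 2 - 1*2 = 2 - 2 = 0)
(43 + a(1)*(h + 1))² = (43 + (6/1)*(0 + 1))² = (43 + (6*1)*1)² = (43 + 6*1)² = (43 + 6)² = 49² = 2401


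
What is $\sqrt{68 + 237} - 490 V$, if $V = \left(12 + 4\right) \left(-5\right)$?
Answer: $39200 + \sqrt{305} \approx 39217.0$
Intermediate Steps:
$V = -80$ ($V = 16 \left(-5\right) = -80$)
$\sqrt{68 + 237} - 490 V = \sqrt{68 + 237} - -39200 = \sqrt{305} + 39200 = 39200 + \sqrt{305}$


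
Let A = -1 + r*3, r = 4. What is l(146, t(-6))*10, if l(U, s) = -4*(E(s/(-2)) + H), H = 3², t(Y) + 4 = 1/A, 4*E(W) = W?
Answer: -4175/11 ≈ -379.55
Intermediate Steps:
A = 11 (A = -1 + 4*3 = -1 + 12 = 11)
E(W) = W/4
t(Y) = -43/11 (t(Y) = -4 + 1/11 = -43/11)
H = 9
l(U, s) = -36 + s/2 (l(U, s) = -4*((s/(-2))/4 + 9) = -4*((s*(-½))/4 + 9) = -4*((-s/2)/4 + 9) = -4*(-s/8 + 9) = -4*(9 - s/8) = -36 + s/2)
l(146, t(-6))*10 = (-36 + (½)*(-43/11))*10 = (-36 - 43/22)*10 = -835/22*10 = -4175/11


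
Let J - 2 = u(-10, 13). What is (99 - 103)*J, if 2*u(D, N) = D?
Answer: 12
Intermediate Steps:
u(D, N) = D/2
J = -3 (J = 2 + (1/2)*(-10) = 2 - 5 = -3)
(99 - 103)*J = (99 - 103)*(-3) = -4*(-3) = 12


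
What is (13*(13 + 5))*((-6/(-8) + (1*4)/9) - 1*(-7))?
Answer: 3835/2 ≈ 1917.5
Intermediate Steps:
(13*(13 + 5))*((-6/(-8) + (1*4)/9) - 1*(-7)) = (13*18)*((-6*(-1/8) + 4*(1/9)) + 7) = 234*((3/4 + 4/9) + 7) = 234*(43/36 + 7) = 234*(295/36) = 3835/2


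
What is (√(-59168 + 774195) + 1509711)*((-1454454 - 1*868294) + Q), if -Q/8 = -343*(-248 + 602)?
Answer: -2040181173492 - 1351372*√715027 ≈ -2.0413e+12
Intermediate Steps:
Q = 971376 (Q = -(-2744)*(-248 + 602) = -(-2744)*354 = -8*(-121422) = 971376)
(√(-59168 + 774195) + 1509711)*((-1454454 - 1*868294) + Q) = (√(-59168 + 774195) + 1509711)*((-1454454 - 1*868294) + 971376) = (√715027 + 1509711)*((-1454454 - 868294) + 971376) = (1509711 + √715027)*(-2322748 + 971376) = (1509711 + √715027)*(-1351372) = -2040181173492 - 1351372*√715027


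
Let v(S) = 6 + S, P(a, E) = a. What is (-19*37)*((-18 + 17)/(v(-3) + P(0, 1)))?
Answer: 703/3 ≈ 234.33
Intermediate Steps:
(-19*37)*((-18 + 17)/(v(-3) + P(0, 1))) = (-19*37)*((-18 + 17)/((6 - 3) + 0)) = -(-703)/(3 + 0) = -(-703)/3 = -703*(-⅓) = 703/3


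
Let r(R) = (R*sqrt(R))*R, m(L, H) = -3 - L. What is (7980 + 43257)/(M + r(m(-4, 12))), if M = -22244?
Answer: -51237/22243 ≈ -2.3035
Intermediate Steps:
r(R) = R**(5/2) (r(R) = R**(3/2)*R = R**(5/2))
(7980 + 43257)/(M + r(m(-4, 12))) = (7980 + 43257)/(-22244 + (-3 - 1*(-4))**(5/2)) = 51237/(-22244 + (-3 + 4)**(5/2)) = 51237/(-22244 + 1**(5/2)) = 51237/(-22244 + 1) = 51237/(-22243) = 51237*(-1/22243) = -51237/22243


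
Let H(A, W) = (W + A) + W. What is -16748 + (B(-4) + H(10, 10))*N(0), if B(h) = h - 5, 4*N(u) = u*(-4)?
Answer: -16748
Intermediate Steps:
N(u) = -u (N(u) = (u*(-4))/4 = (-4*u)/4 = -u)
B(h) = -5 + h
H(A, W) = A + 2*W (H(A, W) = (A + W) + W = A + 2*W)
-16748 + (B(-4) + H(10, 10))*N(0) = -16748 + ((-5 - 4) + (10 + 2*10))*(-1*0) = -16748 + (-9 + (10 + 20))*0 = -16748 + (-9 + 30)*0 = -16748 + 21*0 = -16748 + 0 = -16748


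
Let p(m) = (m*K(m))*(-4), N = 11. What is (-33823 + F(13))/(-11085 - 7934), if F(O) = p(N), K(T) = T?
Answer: 377/209 ≈ 1.8038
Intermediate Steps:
p(m) = -4*m² (p(m) = (m*m)*(-4) = m²*(-4) = -4*m²)
F(O) = -484 (F(O) = -4*11² = -4*121 = -484)
(-33823 + F(13))/(-11085 - 7934) = (-33823 - 484)/(-11085 - 7934) = -34307/(-19019) = -34307*(-1/19019) = 377/209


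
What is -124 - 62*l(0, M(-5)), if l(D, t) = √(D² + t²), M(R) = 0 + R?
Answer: -434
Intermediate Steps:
M(R) = R
-124 - 62*l(0, M(-5)) = -124 - 62*√(0² + (-5)²) = -124 - 62*√(0 + 25) = -124 - 62*√25 = -124 - 62*5 = -124 - 310 = -434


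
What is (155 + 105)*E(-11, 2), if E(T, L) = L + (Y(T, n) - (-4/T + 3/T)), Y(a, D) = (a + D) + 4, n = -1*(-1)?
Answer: -11700/11 ≈ -1063.6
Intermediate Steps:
n = 1
Y(a, D) = 4 + D + a (Y(a, D) = (D + a) + 4 = 4 + D + a)
E(T, L) = 5 + L + T + 1/T (E(T, L) = L + ((4 + 1 + T) - (-4/T + 3/T)) = L + ((5 + T) - (-1)/T) = L + ((5 + T) + 1/T) = L + (5 + T + 1/T) = 5 + L + T + 1/T)
(155 + 105)*E(-11, 2) = (155 + 105)*(5 + 2 - 11 + 1/(-11)) = 260*(5 + 2 - 11 - 1/11) = 260*(-45/11) = -11700/11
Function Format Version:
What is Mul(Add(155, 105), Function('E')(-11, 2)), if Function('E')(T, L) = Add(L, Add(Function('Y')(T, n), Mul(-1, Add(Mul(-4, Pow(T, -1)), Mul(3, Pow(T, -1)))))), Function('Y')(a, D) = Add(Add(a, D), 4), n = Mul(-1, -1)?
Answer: Rational(-11700, 11) ≈ -1063.6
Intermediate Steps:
n = 1
Function('Y')(a, D) = Add(4, D, a) (Function('Y')(a, D) = Add(Add(D, a), 4) = Add(4, D, a))
Function('E')(T, L) = Add(5, L, T, Pow(T, -1)) (Function('E')(T, L) = Add(L, Add(Add(4, 1, T), Mul(-1, Add(Mul(-4, Pow(T, -1)), Mul(3, Pow(T, -1)))))) = Add(L, Add(Add(5, T), Mul(-1, Mul(-1, Pow(T, -1))))) = Add(L, Add(Add(5, T), Pow(T, -1))) = Add(L, Add(5, T, Pow(T, -1))) = Add(5, L, T, Pow(T, -1)))
Mul(Add(155, 105), Function('E')(-11, 2)) = Mul(Add(155, 105), Add(5, 2, -11, Pow(-11, -1))) = Mul(260, Add(5, 2, -11, Rational(-1, 11))) = Mul(260, Rational(-45, 11)) = Rational(-11700, 11)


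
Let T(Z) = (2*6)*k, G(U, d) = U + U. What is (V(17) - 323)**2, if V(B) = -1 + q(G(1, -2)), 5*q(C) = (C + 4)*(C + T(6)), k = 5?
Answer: 1557504/25 ≈ 62300.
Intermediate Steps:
G(U, d) = 2*U
T(Z) = 60 (T(Z) = (2*6)*5 = 12*5 = 60)
q(C) = (4 + C)*(60 + C)/5 (q(C) = ((C + 4)*(C + 60))/5 = ((4 + C)*(60 + C))/5 = (4 + C)*(60 + C)/5)
V(B) = 367/5 (V(B) = -1 + (48 + (2*1)**2/5 + 64*(2*1)/5) = -1 + (48 + (1/5)*2**2 + (64/5)*2) = -1 + (48 + (1/5)*4 + 128/5) = -1 + (48 + 4/5 + 128/5) = -1 + 372/5 = 367/5)
(V(17) - 323)**2 = (367/5 - 323)**2 = (-1248/5)**2 = 1557504/25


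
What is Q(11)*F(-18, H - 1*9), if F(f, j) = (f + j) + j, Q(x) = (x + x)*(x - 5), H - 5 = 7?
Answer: -1584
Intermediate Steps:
H = 12 (H = 5 + 7 = 12)
Q(x) = 2*x*(-5 + x) (Q(x) = (2*x)*(-5 + x) = 2*x*(-5 + x))
F(f, j) = f + 2*j
Q(11)*F(-18, H - 1*9) = (2*11*(-5 + 11))*(-18 + 2*(12 - 1*9)) = (2*11*6)*(-18 + 2*(12 - 9)) = 132*(-18 + 2*3) = 132*(-18 + 6) = 132*(-12) = -1584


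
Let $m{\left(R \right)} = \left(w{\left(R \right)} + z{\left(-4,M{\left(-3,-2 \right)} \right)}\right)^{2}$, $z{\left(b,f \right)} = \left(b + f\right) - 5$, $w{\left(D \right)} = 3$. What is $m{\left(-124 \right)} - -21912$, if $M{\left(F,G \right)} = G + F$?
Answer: $22033$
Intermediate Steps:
$M{\left(F,G \right)} = F + G$
$z{\left(b,f \right)} = -5 + b + f$
$m{\left(R \right)} = 121$ ($m{\left(R \right)} = \left(3 - 14\right)^{2} = \left(-11\right)^{2} = 121$)
$m{\left(-124 \right)} - -21912 = 121 - -21912 = 121 + 21912 = 22033$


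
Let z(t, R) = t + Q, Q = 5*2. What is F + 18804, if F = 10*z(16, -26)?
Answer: 19064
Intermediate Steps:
Q = 10
z(t, R) = 10 + t (z(t, R) = t + 10 = 10 + t)
F = 260 (F = 10*(10 + 16) = 10*26 = 260)
F + 18804 = 260 + 18804 = 19064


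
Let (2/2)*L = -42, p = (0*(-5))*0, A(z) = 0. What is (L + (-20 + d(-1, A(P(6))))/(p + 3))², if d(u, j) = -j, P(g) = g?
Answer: 21316/9 ≈ 2368.4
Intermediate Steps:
p = 0 (p = 0*0 = 0)
L = -42
(L + (-20 + d(-1, A(P(6))))/(p + 3))² = (-42 + (-20 - 1*0)/(0 + 3))² = (-42 + (-20 + 0)/3)² = (-42 - 20*⅓)² = (-42 - 20/3)² = (-146/3)² = 21316/9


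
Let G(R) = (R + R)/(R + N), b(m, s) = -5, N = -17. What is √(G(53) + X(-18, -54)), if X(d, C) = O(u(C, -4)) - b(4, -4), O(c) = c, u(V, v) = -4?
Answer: √142/6 ≈ 1.9861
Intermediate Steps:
X(d, C) = 1 (X(d, C) = -4 - 1*(-5) = -4 + 5 = 1)
G(R) = 2*R/(-17 + R) (G(R) = (R + R)/(R - 17) = (2*R)/(-17 + R) = 2*R/(-17 + R))
√(G(53) + X(-18, -54)) = √(2*53/(-17 + 53) + 1) = √(2*53/36 + 1) = √(2*53*(1/36) + 1) = √(53/18 + 1) = √(71/18) = √142/6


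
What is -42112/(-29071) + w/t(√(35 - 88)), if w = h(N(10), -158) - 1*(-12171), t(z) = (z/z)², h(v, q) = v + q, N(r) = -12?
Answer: 49846169/4153 ≈ 12002.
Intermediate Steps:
h(v, q) = q + v
t(z) = 1 (t(z) = 1² = 1)
w = 12001 (w = (-158 - 12) - 1*(-12171) = -170 + 12171 = 12001)
-42112/(-29071) + w/t(√(35 - 88)) = -42112/(-29071) + 12001/1 = -42112*(-1/29071) + 12001*1 = 6016/4153 + 12001 = 49846169/4153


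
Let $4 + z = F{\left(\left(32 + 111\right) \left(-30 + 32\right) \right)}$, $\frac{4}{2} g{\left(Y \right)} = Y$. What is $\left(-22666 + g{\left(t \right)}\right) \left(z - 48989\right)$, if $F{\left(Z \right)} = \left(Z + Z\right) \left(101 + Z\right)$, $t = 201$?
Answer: $- \frac{7779275601}{2} \approx -3.8896 \cdot 10^{9}$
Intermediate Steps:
$g{\left(Y \right)} = \frac{Y}{2}$
$F{\left(Z \right)} = 2 Z \left(101 + Z\right)$
$z = 221360$ ($z = -4 + 2 \left(32 + 111\right) \left(-30 + 32\right) \left(101 + \left(32 + 111\right) \left(-30 + 32\right)\right) = -4 + 2 \cdot 143 \cdot 2 \left(101 + 143 \cdot 2\right) = -4 + 2 \cdot 286 \left(101 + 286\right) = -4 + 2 \cdot 286 \cdot 387 = -4 + 221364 = 221360$)
$\left(-22666 + g{\left(t \right)}\right) \left(z - 48989\right) = \left(-22666 + \frac{1}{2} \cdot 201\right) \left(221360 - 48989\right) = \left(-22666 + \frac{201}{2}\right) 172371 = \left(- \frac{45131}{2}\right) 172371 = - \frac{7779275601}{2}$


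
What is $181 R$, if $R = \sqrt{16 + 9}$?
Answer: $905$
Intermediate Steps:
$R = 5$ ($R = \sqrt{25} = 5$)
$181 R = 181 \cdot 5 = 905$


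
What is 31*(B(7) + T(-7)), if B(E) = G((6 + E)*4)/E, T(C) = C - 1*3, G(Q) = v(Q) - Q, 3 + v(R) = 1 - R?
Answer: -5456/7 ≈ -779.43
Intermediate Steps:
v(R) = -2 - R (v(R) = -3 + (1 - R) = -2 - R)
G(Q) = -2 - 2*Q (G(Q) = (-2 - Q) - Q = -2 - 2*Q)
T(C) = -3 + C (T(C) = C - 3 = -3 + C)
B(E) = (-50 - 8*E)/E (B(E) = (-2 - 2*(6 + E)*4)/E = (-2 - 2*(24 + 4*E))/E = (-2 + (-48 - 8*E))/E = (-50 - 8*E)/E)
31*(B(7) + T(-7)) = 31*((-8 - 50/7) + (-3 - 7)) = 31*((-8 - 50*⅐) - 10) = 31*((-8 - 50/7) - 10) = 31*(-106/7 - 10) = 31*(-176/7) = -5456/7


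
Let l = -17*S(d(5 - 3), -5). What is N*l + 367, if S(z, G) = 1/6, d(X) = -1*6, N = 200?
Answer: -599/3 ≈ -199.67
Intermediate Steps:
d(X) = -6
S(z, G) = 1/6
l = -17/6 (l = -17*1/6 = -17/6 ≈ -2.8333)
N*l + 367 = 200*(-17/6) + 367 = -1700/3 + 367 = -599/3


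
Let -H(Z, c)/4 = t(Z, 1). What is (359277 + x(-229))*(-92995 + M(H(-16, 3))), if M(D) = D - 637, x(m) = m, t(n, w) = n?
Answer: -33595403264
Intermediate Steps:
H(Z, c) = -4*Z
M(D) = -637 + D
(359277 + x(-229))*(-92995 + M(H(-16, 3))) = (359277 - 229)*(-92995 + (-637 - 4*(-16))) = 359048*(-92995 + (-637 + 64)) = 359048*(-92995 - 573) = 359048*(-93568) = -33595403264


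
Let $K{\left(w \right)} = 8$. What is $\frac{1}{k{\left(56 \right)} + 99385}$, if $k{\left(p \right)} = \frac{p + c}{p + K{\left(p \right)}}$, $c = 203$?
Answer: $\frac{64}{6360899} \approx 1.0061 \cdot 10^{-5}$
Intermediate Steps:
$k{\left(p \right)} = \frac{203 + p}{8 + p}$ ($k{\left(p \right)} = \frac{p + 203}{p + 8} = \frac{203 + p}{8 + p}$)
$\frac{1}{k{\left(56 \right)} + 99385} = \frac{1}{\frac{203 + 56}{8 + 56} + 99385} = \frac{1}{\frac{1}{64} \cdot 259 + 99385} = \frac{1}{\frac{259}{64} + 99385} = \frac{1}{\frac{6360899}{64}} = \frac{64}{6360899}$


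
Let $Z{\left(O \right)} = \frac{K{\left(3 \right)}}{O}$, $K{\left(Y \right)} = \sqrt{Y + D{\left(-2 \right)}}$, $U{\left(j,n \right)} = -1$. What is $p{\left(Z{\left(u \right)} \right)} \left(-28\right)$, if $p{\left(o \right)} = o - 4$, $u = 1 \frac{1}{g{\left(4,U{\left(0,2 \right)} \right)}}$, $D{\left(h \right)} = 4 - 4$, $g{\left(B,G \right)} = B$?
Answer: $112 - 112 \sqrt{3} \approx -81.99$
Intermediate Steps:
$D{\left(h \right)} = 0$ ($D{\left(h \right)} = 4 - 4 = 0$)
$K{\left(Y \right)} = \sqrt{Y}$ ($K{\left(Y \right)} = \sqrt{Y + 0} = \sqrt{Y}$)
$u = \frac{1}{4}$ ($u = 1 \cdot \frac{1}{4} = \frac{1}{4} \approx 0.25$)
$Z{\left(O \right)} = \frac{\sqrt{3}}{O}$
$p{\left(o \right)} = -4 + o$
$p{\left(Z{\left(u \right)} \right)} \left(-28\right) = \left(-4 + \sqrt{3} \frac{1}{\frac{1}{4}}\right) \left(-28\right) = \left(-4 + \sqrt{3} \cdot 4\right) \left(-28\right) = \left(-4 + 4 \sqrt{3}\right) \left(-28\right) = 112 - 112 \sqrt{3}$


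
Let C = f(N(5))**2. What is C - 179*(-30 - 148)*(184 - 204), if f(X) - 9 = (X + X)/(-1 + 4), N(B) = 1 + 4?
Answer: -5733791/9 ≈ -6.3709e+5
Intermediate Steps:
N(B) = 5
f(X) = 9 + 2*X/3 (f(X) = 9 + (X + X)/(-1 + 4) = 9 + (2*X)/3 = 9 + (2*X)*(1/3) = 9 + 2*X/3)
C = 1369/9 (C = (9 + (2/3)*5)**2 = (9 + 10/3)**2 = (37/3)**2 = 1369/9 ≈ 152.11)
C - 179*(-30 - 148)*(184 - 204) = 1369/9 - 179*(-30 - 148)*(184 - 204) = 1369/9 - (-31862)*(-20) = 1369/9 - 179*3560 = 1369/9 - 637240 = -5733791/9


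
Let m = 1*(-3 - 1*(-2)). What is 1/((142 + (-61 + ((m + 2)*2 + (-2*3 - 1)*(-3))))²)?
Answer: 1/10816 ≈ 9.2456e-5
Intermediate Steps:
m = -1 (m = 1*(-3 + 2) = 1*(-1) = -1)
1/((142 + (-61 + ((m + 2)*2 + (-2*3 - 1)*(-3))))²) = 1/((142 + (-61 + ((-1 + 2)*2 + (-2*3 - 1)*(-3))))²) = 1/((142 + (-61 + (1*2 + (-6 - 1)*(-3))))²) = 1/((142 + (-61 + (2 - 7*(-3))))²) = 1/((142 + (-61 + (2 + 21)))²) = 1/((142 + (-61 + 23))²) = 1/((142 - 38)²) = 1/(104²) = 1/10816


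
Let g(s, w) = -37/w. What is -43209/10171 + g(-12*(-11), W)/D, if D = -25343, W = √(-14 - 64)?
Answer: -43209/10171 - 37*I*√78/1976754 ≈ -4.2483 - 0.00016531*I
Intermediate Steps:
W = I*√78 (W = √(-78) = I*√78 ≈ 8.8318*I)
-43209/10171 + g(-12*(-11), W)/D = -43209/10171 - 37*(-I*√78/78)/(-25343) = -43209*1/10171 - (-37)*I*√78/78*(-1/25343) = -43209/10171 + (37*I*√78/78)*(-1/25343) = -43209/10171 - 37*I*√78/1976754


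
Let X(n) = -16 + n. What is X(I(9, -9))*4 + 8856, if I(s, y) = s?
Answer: 8828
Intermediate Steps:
X(I(9, -9))*4 + 8856 = (-16 + 9)*4 + 8856 = -7*4 + 8856 = -28 + 8856 = 8828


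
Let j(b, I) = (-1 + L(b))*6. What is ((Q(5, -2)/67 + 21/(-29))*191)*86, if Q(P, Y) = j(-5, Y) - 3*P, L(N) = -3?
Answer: -41689188/1943 ≈ -21456.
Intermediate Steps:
j(b, I) = -24 (j(b, I) = (-1 - 3)*6 = -4*6 = -24)
Q(P, Y) = -24 - 3*P
((Q(5, -2)/67 + 21/(-29))*191)*86 = (((-24 - 3*5)/67 + 21/(-29))*191)*86 = (((-24 - 15)*(1/67) + 21*(-1/29))*191)*86 = ((-39*1/67 - 21/29)*191)*86 = ((-39/67 - 21/29)*191)*86 = -2538/1943*191*86 = -484758/1943*86 = -41689188/1943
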